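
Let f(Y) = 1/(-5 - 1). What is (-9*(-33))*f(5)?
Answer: -99/2 ≈ -49.500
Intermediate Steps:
f(Y) = -⅙ (f(Y) = 1/(-6) = -⅙)
(-9*(-33))*f(5) = -9*(-33)*(-⅙) = 297*(-⅙) = -99/2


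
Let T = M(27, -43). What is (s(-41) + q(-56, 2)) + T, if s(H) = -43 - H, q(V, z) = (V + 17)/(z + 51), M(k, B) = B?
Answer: -2424/53 ≈ -45.736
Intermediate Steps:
q(V, z) = (17 + V)/(51 + z)
T = -43
(s(-41) + q(-56, 2)) + T = ((-43 - 1*(-41)) + (17 - 56)/(51 + 2)) - 43 = ((-43 + 41) - 39/53) - 43 = (-2 + (1/53)*(-39)) - 43 = (-2 - 39/53) - 43 = -145/53 - 43 = -2424/53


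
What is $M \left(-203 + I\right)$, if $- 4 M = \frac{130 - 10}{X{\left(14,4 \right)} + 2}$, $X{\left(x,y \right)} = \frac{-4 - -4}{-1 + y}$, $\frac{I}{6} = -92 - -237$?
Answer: $-10005$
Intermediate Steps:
$I = 870$ ($I = 6 \left(-92 - -237\right) = 6 \left(-92 + 237\right) = 6 \cdot 145 = 870$)
$X{\left(x,y \right)} = 0$ ($X{\left(x,y \right)} = \frac{-4 + 4}{-1 + y} = \frac{0}{-1 + y} = 0$)
$M = -15$ ($M = - \frac{\left(130 - 10\right) \frac{1}{0 + 2}}{4} = - \frac{120 \cdot \frac{1}{2}}{4} = \left(- \frac{1}{4}\right) 60 = -15$)
$M \left(-203 + I\right) = - 15 \left(-203 + 870\right) = \left(-15\right) 667 = -10005$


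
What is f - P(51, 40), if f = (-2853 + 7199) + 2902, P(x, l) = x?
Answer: 7197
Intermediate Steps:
f = 7248 (f = 4346 + 2902 = 7248)
f - P(51, 40) = 7248 - 1*51 = 7248 - 51 = 7197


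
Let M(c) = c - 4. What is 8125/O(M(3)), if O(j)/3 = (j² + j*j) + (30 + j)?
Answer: 8125/93 ≈ 87.366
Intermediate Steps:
M(c) = -4 + c
O(j) = 90 + 3*j + 6*j² (O(j) = 3*((j² + j*j) + (30 + j)) = 3*((j² + j²) + (30 + j)) = 3*(2*j² + (30 + j)) = 3*(30 + j + 2*j²) = 90 + 3*j + 6*j²)
8125/O(M(3)) = 8125/(90 + 3*(-4 + 3) + 6*(-4 + 3)²) = 8125/(90 + 3*(-1) + 6*(-1)²) = 8125/(90 - 3 + 6*1) = 8125/(90 - 3 + 6) = 8125/93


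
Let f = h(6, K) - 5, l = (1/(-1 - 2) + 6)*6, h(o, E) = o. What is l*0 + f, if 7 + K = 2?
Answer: 1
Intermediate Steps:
K = -5 (K = -7 + 2 = -5)
l = 34 (l = (1/(-3) + 6)*6 = (-1/3 + 6)*6 = (17/3)*6 = 34)
f = 1 (f = 6 - 5 = 1)
l*0 + f = 34*0 + 1 = 0 + 1 = 1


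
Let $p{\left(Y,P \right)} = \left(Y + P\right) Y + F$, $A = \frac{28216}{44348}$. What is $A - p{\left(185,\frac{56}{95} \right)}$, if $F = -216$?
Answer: $- \frac{7186936115}{210653} \approx -34117.0$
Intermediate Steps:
$A = \frac{7054}{11087}$ ($A = 28216 \cdot \frac{1}{44348} = \frac{7054}{11087} \approx 0.63624$)
$p{\left(Y,P \right)} = -216 + Y \left(P + Y\right)$ ($p{\left(Y,P \right)} = \left(Y + P\right) Y - 216 = \left(P + Y\right) Y - 216 = Y \left(P + Y\right) - 216 = -216 + Y \left(P + Y\right)$)
$A - p{\left(185,\frac{56}{95} \right)} = \frac{7054}{11087} - \left(-216 + 185^{2} + \frac{56}{95} \cdot 185\right) = \frac{7054}{11087} - \left(-216 + 34225 + 56 \cdot \frac{1}{95} \cdot 185\right) = \frac{7054}{11087} - \left(-216 + 34225 + \frac{56}{95} \cdot 185\right) = \frac{7054}{11087} - \left(-216 + 34225 + \frac{2072}{19}\right) = \frac{7054}{11087} - \frac{648243}{19} = - \frac{7186936115}{210653}$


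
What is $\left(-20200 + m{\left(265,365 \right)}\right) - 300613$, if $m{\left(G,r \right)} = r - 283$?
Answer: $-320731$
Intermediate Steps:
$m{\left(G,r \right)} = -283 + r$
$\left(-20200 + m{\left(265,365 \right)}\right) - 300613 = \left(-20200 + \left(-283 + 365\right)\right) - 300613 = \left(-20200 + 82\right) - 300613 = -20118 - 300613 = -320731$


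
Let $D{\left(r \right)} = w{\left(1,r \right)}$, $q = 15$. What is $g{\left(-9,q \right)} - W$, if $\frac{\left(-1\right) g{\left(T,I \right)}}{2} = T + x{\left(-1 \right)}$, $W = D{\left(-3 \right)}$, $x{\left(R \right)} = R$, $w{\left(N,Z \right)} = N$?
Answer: $19$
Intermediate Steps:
$D{\left(r \right)} = 1$
$W = 1$
$g{\left(T,I \right)} = 2 - 2 T$ ($g{\left(T,I \right)} = - 2 \left(T - 1\right) = - 2 \left(-1 + T\right) = 2 - 2 T$)
$g{\left(-9,q \right)} - W = \left(2 - -18\right) - 1 = \left(2 + 18\right) - 1 = 20 - 1 = 19$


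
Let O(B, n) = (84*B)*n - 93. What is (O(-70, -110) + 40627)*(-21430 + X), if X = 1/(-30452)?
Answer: -224272396925787/15226 ≈ -1.4730e+10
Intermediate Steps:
O(B, n) = -93 + 84*B*n (O(B, n) = 84*B*n - 93 = -93 + 84*B*n)
X = -1/30452 ≈ -3.2839e-5
(O(-70, -110) + 40627)*(-21430 + X) = ((-93 + 84*(-70)*(-110)) + 40627)*(-21430 - 1/30452) = ((-93 + 646800) + 40627)*(-652586361/30452) = (646707 + 40627)*(-652586361/30452) = 687334*(-652586361/30452) = -224272396925787/15226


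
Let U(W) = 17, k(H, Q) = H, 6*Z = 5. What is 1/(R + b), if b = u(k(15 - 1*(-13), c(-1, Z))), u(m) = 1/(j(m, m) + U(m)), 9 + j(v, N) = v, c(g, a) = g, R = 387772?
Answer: 36/13959793 ≈ 2.5788e-6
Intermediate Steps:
Z = ⅚ (Z = (⅙)*5 = ⅚ ≈ 0.83333)
j(v, N) = -9 + v
u(m) = 1/(8 + m) (u(m) = 1/((-9 + m) + 17) = 1/(8 + m))
b = 1/36 (b = 1/(8 + (15 - 1*(-13))) = 1/(8 + (15 + 13)) = 1/(8 + 28) = 1/36 ≈ 0.027778)
1/(R + b) = 1/(387772 + 1/36) = 1/(13959793/36) = 36/13959793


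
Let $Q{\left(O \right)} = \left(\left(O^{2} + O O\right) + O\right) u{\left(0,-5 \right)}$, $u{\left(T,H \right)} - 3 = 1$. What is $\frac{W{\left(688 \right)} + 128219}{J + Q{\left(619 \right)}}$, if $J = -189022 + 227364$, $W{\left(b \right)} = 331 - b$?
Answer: $\frac{63931}{1553053} \approx 0.041165$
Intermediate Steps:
$u{\left(T,H \right)} = 4$ ($u{\left(T,H \right)} = 3 + 1 = 4$)
$J = 38342$
$Q{\left(O \right)} = 4 O + 8 O^{2}$ ($Q{\left(O \right)} = \left(\left(O^{2} + O O\right) + O\right) 4 = \left(\left(O^{2} + O^{2}\right) + O\right) 4 = \left(2 O^{2} + O\right) 4 = \left(O + 2 O^{2}\right) 4 = 4 O + 8 O^{2}$)
$\frac{W{\left(688 \right)} + 128219}{J + Q{\left(619 \right)}} = \frac{\left(331 - 688\right) + 128219}{38342 + 4 \cdot 619 \left(1 + 2 \cdot 619\right)} = \frac{\left(331 - 688\right) + 128219}{38342 + 4 \cdot 619 \left(1 + 1238\right)} = \frac{-357 + 128219}{38342 + 4 \cdot 619 \cdot 1239} = \frac{127862}{38342 + 3067764} = \frac{127862}{3106106} = 127862 \cdot \frac{1}{3106106} = \frac{63931}{1553053}$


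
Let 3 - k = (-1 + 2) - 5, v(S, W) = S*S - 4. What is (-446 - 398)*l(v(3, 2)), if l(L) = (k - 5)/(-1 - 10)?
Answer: 1688/11 ≈ 153.45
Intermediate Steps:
v(S, W) = -4 + S² (v(S, W) = S² - 4 = -4 + S²)
k = 7 (k = 3 - ((-1 + 2) - 5) = 3 - (1 - 5) = 3 - 1*(-4) = 3 + 4 = 7)
l(L) = -2/11 (l(L) = (7 - 5)/(-1 - 10) = 2/(-11) = 2*(-1/11) = -2/11)
(-446 - 398)*l(v(3, 2)) = (-446 - 398)*(-2/11) = -844*(-2/11) = 1688/11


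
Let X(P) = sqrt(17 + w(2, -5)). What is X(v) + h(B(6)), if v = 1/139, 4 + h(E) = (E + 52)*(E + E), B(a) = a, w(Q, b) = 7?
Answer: 692 + 2*sqrt(6) ≈ 696.90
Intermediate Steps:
h(E) = -4 + 2*E*(52 + E) (h(E) = -4 + (E + 52)*(E + E) = -4 + (52 + E)*(2*E) = -4 + 2*E*(52 + E))
v = 1/139 ≈ 0.0071942
X(P) = 2*sqrt(6) (X(P) = sqrt(17 + 7) = sqrt(24) = 2*sqrt(6))
X(v) + h(B(6)) = 2*sqrt(6) + (-4 + 2*6**2 + 104*6) = 2*sqrt(6) + (-4 + 2*36 + 624) = 2*sqrt(6) + (-4 + 72 + 624) = 2*sqrt(6) + 692 = 692 + 2*sqrt(6)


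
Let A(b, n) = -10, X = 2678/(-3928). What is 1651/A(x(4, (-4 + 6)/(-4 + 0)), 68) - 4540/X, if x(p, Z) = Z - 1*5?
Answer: 86954911/13390 ≈ 6494.0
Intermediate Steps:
X = -1339/1964 (X = 2678*(-1/3928) = -1339/1964 ≈ -0.68177)
x(p, Z) = -5 + Z (x(p, Z) = Z - 5 = -5 + Z)
1651/A(x(4, (-4 + 6)/(-4 + 0)), 68) - 4540/X = 1651/(-10) - 4540/(-1339/1964) = 1651*(-⅒) - 4540*(-1964/1339) = -1651/10 + 8916560/1339 = 86954911/13390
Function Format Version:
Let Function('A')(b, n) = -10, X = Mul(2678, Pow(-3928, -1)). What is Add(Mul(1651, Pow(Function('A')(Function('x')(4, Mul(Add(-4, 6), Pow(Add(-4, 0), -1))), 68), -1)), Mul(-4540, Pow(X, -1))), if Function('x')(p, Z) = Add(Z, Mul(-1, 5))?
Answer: Rational(86954911, 13390) ≈ 6494.0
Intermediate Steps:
X = Rational(-1339, 1964) (X = Mul(2678, Rational(-1, 3928)) = Rational(-1339, 1964) ≈ -0.68177)
Function('x')(p, Z) = Add(-5, Z) (Function('x')(p, Z) = Add(Z, -5) = Add(-5, Z))
Add(Mul(1651, Pow(Function('A')(Function('x')(4, Mul(Add(-4, 6), Pow(Add(-4, 0), -1))), 68), -1)), Mul(-4540, Pow(X, -1))) = Add(Mul(1651, Pow(-10, -1)), Mul(-4540, Pow(Rational(-1339, 1964), -1))) = Add(Mul(1651, Rational(-1, 10)), Mul(-4540, Rational(-1964, 1339))) = Add(Rational(-1651, 10), Rational(8916560, 1339)) = Rational(86954911, 13390)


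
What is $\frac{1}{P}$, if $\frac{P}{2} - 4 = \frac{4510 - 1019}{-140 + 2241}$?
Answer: $\frac{2101}{23790} \approx 0.088314$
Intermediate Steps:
$P = \frac{23790}{2101}$ ($P = 8 + 2 \frac{4510 - 1019}{-140 + 2241} = 8 + 2 \cdot \frac{3491}{2101} = 8 + \frac{6982}{2101} = \frac{23790}{2101} \approx 11.323$)
$\frac{1}{P} = \frac{1}{\frac{23790}{2101}} = \frac{2101}{23790}$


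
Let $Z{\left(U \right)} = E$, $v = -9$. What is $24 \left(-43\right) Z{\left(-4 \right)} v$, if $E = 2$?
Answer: $18576$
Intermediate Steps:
$Z{\left(U \right)} = 2$
$24 \left(-43\right) Z{\left(-4 \right)} v = 24 \left(-43\right) 2 \left(-9\right) = \left(-1032\right) \left(-18\right) = 18576$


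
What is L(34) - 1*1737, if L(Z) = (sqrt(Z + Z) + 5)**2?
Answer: -1644 + 20*sqrt(17) ≈ -1561.5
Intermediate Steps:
L(Z) = (5 + sqrt(2)*sqrt(Z))**2 (L(Z) = (sqrt(2*Z) + 5)**2 = (sqrt(2)*sqrt(Z) + 5)**2 = (5 + sqrt(2)*sqrt(Z))**2)
L(34) - 1*1737 = (5 + sqrt(2)*sqrt(34))**2 - 1*1737 = (5 + 2*sqrt(17))**2 - 1737 = -1737 + (5 + 2*sqrt(17))**2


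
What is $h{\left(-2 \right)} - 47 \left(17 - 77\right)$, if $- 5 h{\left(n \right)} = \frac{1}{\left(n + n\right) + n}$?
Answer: $\frac{84601}{30} \approx 2820.0$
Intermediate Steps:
$h{\left(n \right)} = - \frac{1}{15 n}$ ($h{\left(n \right)} = - \frac{1}{5 \left(\left(n + n\right) + n\right)} = - \frac{1}{5 \left(2 n + n\right)} = - \frac{1}{5 \cdot 3 n} = - \frac{\frac{1}{3} \frac{1}{n}}{5} = - \frac{1}{15 n}$)
$h{\left(-2 \right)} - 47 \left(17 - 77\right) = - \frac{1}{15 \left(-2\right)} - 47 \left(17 - 77\right) = \left(- \frac{1}{15}\right) \left(- \frac{1}{2}\right) - -2820 = \frac{1}{30} + 2820 = \frac{84601}{30}$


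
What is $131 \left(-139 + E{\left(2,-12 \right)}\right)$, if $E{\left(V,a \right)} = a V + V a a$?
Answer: $16375$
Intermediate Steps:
$E{\left(V,a \right)} = V a + V a^{2}$
$131 \left(-139 + E{\left(2,-12 \right)}\right) = 131 \left(-139 + 2 \left(-12\right) \left(1 - 12\right)\right) = 131 \left(-139 + 2 \left(-12\right) \left(-11\right)\right) = 131 \left(-139 + 264\right) = 131 \cdot 125 = 16375$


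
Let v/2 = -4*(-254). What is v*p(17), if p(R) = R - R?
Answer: 0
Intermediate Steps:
v = 2032 (v = 2*(-4*(-254)) = 2*1016 = 2032)
p(R) = 0
v*p(17) = 2032*0 = 0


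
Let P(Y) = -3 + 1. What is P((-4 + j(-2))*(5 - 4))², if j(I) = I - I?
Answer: 4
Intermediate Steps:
j(I) = 0
P(Y) = -2
P((-4 + j(-2))*(5 - 4))² = (-2)² = 4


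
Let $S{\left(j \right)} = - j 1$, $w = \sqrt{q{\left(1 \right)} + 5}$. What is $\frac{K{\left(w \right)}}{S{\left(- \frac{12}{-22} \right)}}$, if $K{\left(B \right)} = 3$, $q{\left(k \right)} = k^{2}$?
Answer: $- \frac{11}{2} \approx -5.5$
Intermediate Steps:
$w = \sqrt{6}$ ($w = \sqrt{1^{2} + 5} = \sqrt{1 + 5} = \sqrt{6} \approx 2.4495$)
$S{\left(j \right)} = - j$
$\frac{K{\left(w \right)}}{S{\left(- \frac{12}{-22} \right)}} = \frac{3}{\left(-1\right) \left(- \frac{12}{-22}\right)} = \frac{3}{\left(-1\right) \left(\left(-12\right) \left(- \frac{1}{22}\right)\right)} = \frac{3}{\left(-1\right) \frac{6}{11}} = \frac{3}{- \frac{6}{11}} = 3 \left(- \frac{11}{6}\right) = - \frac{11}{2}$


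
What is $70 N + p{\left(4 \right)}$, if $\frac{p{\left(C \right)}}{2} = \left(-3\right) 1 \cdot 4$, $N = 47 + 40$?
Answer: $6066$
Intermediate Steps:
$N = 87$
$p{\left(C \right)} = -24$ ($p{\left(C \right)} = 2 \left(-3\right) 1 \cdot 4 = 2 \left(\left(-3\right) 4\right) = 2 \left(-12\right) = -24$)
$70 N + p{\left(4 \right)} = 70 \cdot 87 - 24 = 6090 - 24 = 6066$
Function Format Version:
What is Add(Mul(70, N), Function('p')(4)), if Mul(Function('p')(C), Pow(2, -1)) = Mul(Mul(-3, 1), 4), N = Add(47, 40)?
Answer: 6066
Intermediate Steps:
N = 87
Function('p')(C) = -24 (Function('p')(C) = Mul(2, Mul(Mul(-3, 1), 4)) = Mul(2, Mul(-3, 4)) = Mul(2, -12) = -24)
Add(Mul(70, N), Function('p')(4)) = Add(Mul(70, 87), -24) = Add(6090, -24) = 6066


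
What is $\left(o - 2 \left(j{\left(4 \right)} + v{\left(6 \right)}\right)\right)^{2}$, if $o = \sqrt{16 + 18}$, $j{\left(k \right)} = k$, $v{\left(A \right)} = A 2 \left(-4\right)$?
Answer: $\left(88 + \sqrt{34}\right)^{2} \approx 8804.3$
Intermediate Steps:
$v{\left(A \right)} = - 8 A$ ($v{\left(A \right)} = 2 A \left(-4\right) = - 8 A$)
$o = \sqrt{34} \approx 5.8309$
$\left(o - 2 \left(j{\left(4 \right)} + v{\left(6 \right)}\right)\right)^{2} = \left(\sqrt{34} - 2 \left(4 - 48\right)\right)^{2} = \left(\sqrt{34} - -88\right)^{2} = \left(\sqrt{34} + 88\right)^{2} = \left(88 + \sqrt{34}\right)^{2}$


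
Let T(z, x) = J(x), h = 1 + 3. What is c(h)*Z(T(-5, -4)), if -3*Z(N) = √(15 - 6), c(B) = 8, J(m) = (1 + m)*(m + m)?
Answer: -8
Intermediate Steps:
h = 4
J(m) = 2*m*(1 + m) (J(m) = (1 + m)*(2*m) = 2*m*(1 + m))
T(z, x) = 2*x*(1 + x)
Z(N) = -1 (Z(N) = -√(15 - 6)/3 = -√9/3 = -⅓*3 = -1)
c(h)*Z(T(-5, -4)) = 8*(-1) = -8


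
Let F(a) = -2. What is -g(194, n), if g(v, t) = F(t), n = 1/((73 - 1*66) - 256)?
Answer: 2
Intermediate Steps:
n = -1/249 (n = 1/((73 - 66) - 256) = 1/(7 - 256) = 1/(-249) = -1/249 ≈ -0.0040161)
g(v, t) = -2
-g(194, n) = -1*(-2) = 2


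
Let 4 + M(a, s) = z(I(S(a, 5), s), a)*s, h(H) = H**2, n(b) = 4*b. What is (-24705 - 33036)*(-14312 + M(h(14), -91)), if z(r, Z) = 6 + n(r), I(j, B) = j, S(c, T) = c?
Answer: 4977620646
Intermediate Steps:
z(r, Z) = 6 + 4*r
M(a, s) = -4 + s*(6 + 4*a) (M(a, s) = -4 + (6 + 4*a)*s = -4 + s*(6 + 4*a))
(-24705 - 33036)*(-14312 + M(h(14), -91)) = (-24705 - 33036)*(-14312 + (-4 + 2*(-91)*(3 + 2*14**2))) = -57741*(-14312 + (-4 + 2*(-91)*(3 + 2*196))) = -57741*(-14312 + (-4 + 2*(-91)*(3 + 392))) = -57741*(-14312 + (-4 + 2*(-91)*395)) = -57741*(-14312 + (-4 - 71890)) = -57741*(-14312 - 71894) = -57741*(-86206) = 4977620646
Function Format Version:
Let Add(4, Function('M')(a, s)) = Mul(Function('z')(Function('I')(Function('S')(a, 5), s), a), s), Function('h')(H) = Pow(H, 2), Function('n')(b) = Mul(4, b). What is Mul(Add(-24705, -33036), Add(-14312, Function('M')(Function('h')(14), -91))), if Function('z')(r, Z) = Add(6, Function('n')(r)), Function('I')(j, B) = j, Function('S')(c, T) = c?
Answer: 4977620646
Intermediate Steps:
Function('z')(r, Z) = Add(6, Mul(4, r))
Function('M')(a, s) = Add(-4, Mul(s, Add(6, Mul(4, a)))) (Function('M')(a, s) = Add(-4, Mul(Add(6, Mul(4, a)), s)) = Add(-4, Mul(s, Add(6, Mul(4, a)))))
Mul(Add(-24705, -33036), Add(-14312, Function('M')(Function('h')(14), -91))) = Mul(Add(-24705, -33036), Add(-14312, Add(-4, Mul(2, -91, Add(3, Mul(2, Pow(14, 2))))))) = Mul(-57741, Add(-14312, Add(-4, Mul(2, -91, Add(3, Mul(2, 196)))))) = Mul(-57741, Add(-14312, Add(-4, Mul(2, -91, Add(3, 392))))) = Mul(-57741, Add(-14312, Add(-4, Mul(2, -91, 395)))) = Mul(-57741, Add(-14312, Add(-4, -71890))) = Mul(-57741, Add(-14312, -71894)) = Mul(-57741, -86206) = 4977620646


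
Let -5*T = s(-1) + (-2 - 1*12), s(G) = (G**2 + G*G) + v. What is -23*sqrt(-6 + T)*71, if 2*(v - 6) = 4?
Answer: -1633*I*sqrt(130)/5 ≈ -3723.8*I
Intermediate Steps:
v = 8 (v = 6 + (1/2)*4 = 6 + 2 = 8)
s(G) = 8 + 2*G**2 (s(G) = (G**2 + G*G) + 8 = (G**2 + G**2) + 8 = 2*G**2 + 8 = 8 + 2*G**2)
T = 4/5 (T = -((8 + 2*(-1)**2) + (-2 - 1*12))/5 = -((8 + 2*1) + (-2 - 12))/5 = -((8 + 2) - 14)/5 = -(10 - 14)/5 = -1/5*(-4) = 4/5 ≈ 0.80000)
-23*sqrt(-6 + T)*71 = -23*sqrt(-6 + 4/5)*71 = -23*I*sqrt(130)/5*71 = -1633*I*sqrt(130)/5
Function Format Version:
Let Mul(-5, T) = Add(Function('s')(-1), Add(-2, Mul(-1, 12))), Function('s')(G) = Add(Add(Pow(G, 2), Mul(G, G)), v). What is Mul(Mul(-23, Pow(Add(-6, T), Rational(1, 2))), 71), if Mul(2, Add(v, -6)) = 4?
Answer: Mul(Rational(-1633, 5), I, Pow(130, Rational(1, 2))) ≈ Mul(-3723.8, I)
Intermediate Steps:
v = 8 (v = Add(6, Mul(Rational(1, 2), 4)) = Add(6, 2) = 8)
Function('s')(G) = Add(8, Mul(2, Pow(G, 2))) (Function('s')(G) = Add(Add(Pow(G, 2), Mul(G, G)), 8) = Add(Add(Pow(G, 2), Pow(G, 2)), 8) = Add(Mul(2, Pow(G, 2)), 8) = Add(8, Mul(2, Pow(G, 2))))
T = Rational(4, 5) (T = Mul(Rational(-1, 5), Add(Add(8, Mul(2, Pow(-1, 2))), Add(-2, Mul(-1, 12)))) = Mul(Rational(-1, 5), Add(Add(8, Mul(2, 1)), Add(-2, -12))) = Mul(Rational(-1, 5), Add(Add(8, 2), -14)) = Mul(Rational(-1, 5), Add(10, -14)) = Mul(Rational(-1, 5), -4) = Rational(4, 5) ≈ 0.80000)
Mul(Mul(-23, Pow(Add(-6, T), Rational(1, 2))), 71) = Mul(Mul(-23, Pow(Add(-6, Rational(4, 5)), Rational(1, 2))), 71) = Mul(Mul(-23, Pow(Rational(-26, 5), Rational(1, 2))), 71) = Mul(Mul(-23, Mul(Rational(1, 5), I, Pow(130, Rational(1, 2)))), 71) = Mul(Mul(Rational(-23, 5), I, Pow(130, Rational(1, 2))), 71) = Mul(Rational(-1633, 5), I, Pow(130, Rational(1, 2)))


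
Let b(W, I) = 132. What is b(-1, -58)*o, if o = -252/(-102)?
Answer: 5544/17 ≈ 326.12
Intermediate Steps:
o = 42/17 (o = -252*(-1/102) = 42/17 ≈ 2.4706)
b(-1, -58)*o = 132*(42/17) = 5544/17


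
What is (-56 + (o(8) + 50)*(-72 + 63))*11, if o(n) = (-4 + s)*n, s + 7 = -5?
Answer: 7106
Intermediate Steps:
s = -12 (s = -7 - 5 = -12)
o(n) = -16*n (o(n) = (-4 - 12)*n = -16*n)
(-56 + (o(8) + 50)*(-72 + 63))*11 = (-56 + (-16*8 + 50)*(-72 + 63))*11 = (-56 + (-128 + 50)*(-9))*11 = (-56 - 78*(-9))*11 = (-56 + 702)*11 = 646*11 = 7106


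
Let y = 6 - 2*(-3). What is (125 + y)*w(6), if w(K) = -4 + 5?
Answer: 137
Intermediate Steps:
w(K) = 1
y = 12 (y = 6 + 6 = 12)
(125 + y)*w(6) = (125 + 12)*1 = 137*1 = 137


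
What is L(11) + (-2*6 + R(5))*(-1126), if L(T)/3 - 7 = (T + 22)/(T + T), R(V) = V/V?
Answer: 24823/2 ≈ 12412.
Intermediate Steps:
R(V) = 1
L(T) = 21 + 3*(22 + T)/(2*T) (L(T) = 21 + 3*((T + 22)/(T + T)) = 21 + 3*((22 + T)/((2*T))) = 21 + 3*((22 + T)*(1/(2*T))) = 21 + 3*((22 + T)/(2*T)) = 21 + 3*(22 + T)/(2*T))
L(11) + (-2*6 + R(5))*(-1126) = (45/2 + 33/11) + (-2*6 + 1)*(-1126) = (45/2 + 33*(1/11)) + (-12 + 1)*(-1126) = (45/2 + 3) - 11*(-1126) = 51/2 + 12386 = 24823/2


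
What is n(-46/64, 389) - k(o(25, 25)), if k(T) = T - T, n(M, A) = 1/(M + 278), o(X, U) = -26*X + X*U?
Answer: 32/8873 ≈ 0.0036064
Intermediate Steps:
o(X, U) = -26*X + U*X
n(M, A) = 1/(278 + M)
k(T) = 0
n(-46/64, 389) - k(o(25, 25)) = 1/(278 - 46/64) - 1*0 = 1/(278 - 46*1/64) + 0 = 1/(278 - 23/32) + 0 = 1/(8873/32) + 0 = 32/8873 + 0 = 32/8873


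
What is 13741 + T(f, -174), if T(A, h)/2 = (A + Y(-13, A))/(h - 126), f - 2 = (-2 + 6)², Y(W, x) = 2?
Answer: 206113/15 ≈ 13741.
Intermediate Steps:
f = 18 (f = 2 + (-2 + 6)² = 2 + 4² = 2 + 16 = 18)
T(A, h) = 2*(2 + A)/(-126 + h) (T(A, h) = 2*((A + 2)/(h - 126)) = 2*((2 + A)/(-126 + h)) = 2*(2 + A)/(-126 + h))
13741 + T(f, -174) = 13741 + 2*(2 + 18)/(-126 - 174) = 13741 + 2*20/(-300) = 13741 + 2*(-1/300)*20 = 13741 - 2/15 = 206113/15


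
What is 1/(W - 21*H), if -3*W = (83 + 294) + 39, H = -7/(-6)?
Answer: -6/979 ≈ -0.0061287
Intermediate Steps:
H = 7/6 (H = -7*(-1)/6 = -1*(-7/6) = 7/6 ≈ 1.1667)
W = -416/3 (W = -((83 + 294) + 39)/3 = -(377 + 39)/3 = -1/3*416 = -416/3 ≈ -138.67)
1/(W - 21*H) = 1/(-416/3 - 21*7/6) = 1/(-416/3 - 49/2) = 1/(-979/6) = -6/979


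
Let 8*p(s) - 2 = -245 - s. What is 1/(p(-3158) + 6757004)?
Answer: 8/54058947 ≈ 1.4799e-7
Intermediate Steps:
p(s) = -243/8 - s/8 (p(s) = 1/4 + (-245 - s)/8 = 1/4 + (-245/8 - s/8) = -243/8 - s/8)
1/(p(-3158) + 6757004) = 1/((-243/8 - 1/8*(-3158)) + 6757004) = 1/((-243/8 + 1579/4) + 6757004) = 1/(2915/8 + 6757004) = 1/(54058947/8) = 8/54058947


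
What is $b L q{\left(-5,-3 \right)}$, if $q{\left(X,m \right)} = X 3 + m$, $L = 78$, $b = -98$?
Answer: $137592$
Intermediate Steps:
$q{\left(X,m \right)} = m + 3 X$ ($q{\left(X,m \right)} = 3 X + m = m + 3 X$)
$b L q{\left(-5,-3 \right)} = \left(-98\right) 78 \left(-3 + 3 \left(-5\right)\right) = - 7644 \left(-3 - 15\right) = \left(-7644\right) \left(-18\right) = 137592$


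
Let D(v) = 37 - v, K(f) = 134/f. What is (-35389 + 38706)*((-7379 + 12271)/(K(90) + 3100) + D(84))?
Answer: -21028151353/139567 ≈ -1.5067e+5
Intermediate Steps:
(-35389 + 38706)*((-7379 + 12271)/(K(90) + 3100) + D(84)) = (-35389 + 38706)*((-7379 + 12271)/(134/90 + 3100) + (37 - 1*84)) = 3317*(4892/(134*(1/90) + 3100) + (37 - 84)) = 3317*(4892/(67/45 + 3100) - 47) = 3317*(4892/(139567/45) - 47) = 3317*(4892*(45/139567) - 47) = 3317*(220140/139567 - 47) = 3317*(-6339509/139567) = -21028151353/139567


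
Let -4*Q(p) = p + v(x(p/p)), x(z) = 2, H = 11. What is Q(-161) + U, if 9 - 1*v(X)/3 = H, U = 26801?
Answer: 107371/4 ≈ 26843.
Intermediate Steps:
v(X) = -6 (v(X) = 27 - 3*11 = 27 - 33 = -6)
Q(p) = 3/2 - p/4 (Q(p) = -(p - 6)/4 = -(-6 + p)/4 = 3/2 - p/4)
Q(-161) + U = (3/2 - 1/4*(-161)) + 26801 = (3/2 + 161/4) + 26801 = 167/4 + 26801 = 107371/4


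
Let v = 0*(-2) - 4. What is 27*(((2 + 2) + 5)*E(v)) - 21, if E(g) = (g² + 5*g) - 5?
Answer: -2208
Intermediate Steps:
v = -4 (v = 0 - 4 = -4)
E(g) = -5 + g² + 5*g
27*(((2 + 2) + 5)*E(v)) - 21 = 27*(((2 + 2) + 5)*(-5 + (-4)² + 5*(-4))) - 21 = 27*((4 + 5)*(-5 + 16 - 20)) - 21 = 27*(9*(-9)) - 21 = 27*(-81) - 21 = -2187 - 21 = -2208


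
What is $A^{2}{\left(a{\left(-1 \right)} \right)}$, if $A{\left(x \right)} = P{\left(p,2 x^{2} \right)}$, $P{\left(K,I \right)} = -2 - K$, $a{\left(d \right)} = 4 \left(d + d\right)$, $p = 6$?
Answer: $64$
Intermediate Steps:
$a{\left(d \right)} = 8 d$ ($a{\left(d \right)} = 4 \cdot 2 d = 8 d$)
$A{\left(x \right)} = -8$ ($A{\left(x \right)} = -2 - 6 = -8$)
$A^{2}{\left(a{\left(-1 \right)} \right)} = \left(-8\right)^{2} = 64$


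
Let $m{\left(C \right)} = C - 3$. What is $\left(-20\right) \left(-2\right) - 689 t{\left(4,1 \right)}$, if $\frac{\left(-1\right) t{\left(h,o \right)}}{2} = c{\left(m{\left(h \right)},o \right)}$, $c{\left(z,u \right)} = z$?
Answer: $1418$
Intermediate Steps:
$m{\left(C \right)} = -3 + C$
$t{\left(h,o \right)} = 6 - 2 h$ ($t{\left(h,o \right)} = - 2 \left(-3 + h\right) = 6 - 2 h$)
$\left(-20\right) \left(-2\right) - 689 t{\left(4,1 \right)} = \left(-20\right) \left(-2\right) - 689 \left(6 - 8\right) = 40 - 689 \left(6 - 8\right) = 40 - -1378 = 40 + 1378 = 1418$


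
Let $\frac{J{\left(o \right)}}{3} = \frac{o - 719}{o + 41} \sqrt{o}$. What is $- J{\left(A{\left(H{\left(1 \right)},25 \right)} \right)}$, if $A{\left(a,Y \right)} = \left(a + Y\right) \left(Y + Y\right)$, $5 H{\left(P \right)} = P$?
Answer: $- \frac{9738 \sqrt{35}}{1301} \approx -44.282$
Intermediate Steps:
$H{\left(P \right)} = \frac{P}{5}$
$A{\left(a,Y \right)} = 2 Y \left(Y + a\right)$ ($A{\left(a,Y \right)} = \left(Y + a\right) 2 Y = 2 Y \left(Y + a\right)$)
$J{\left(o \right)} = \frac{3 \sqrt{o} \left(-719 + o\right)}{41 + o}$ ($J{\left(o \right)} = 3 \frac{o - 719}{o + 41} \sqrt{o} = 3 \frac{-719 + o}{41 + o} \sqrt{o} = 3 \frac{\sqrt{o} \left(-719 + o\right)}{41 + o} = \frac{3 \sqrt{o} \left(-719 + o\right)}{41 + o}$)
$- J{\left(A{\left(H{\left(1 \right)},25 \right)} \right)} = - \frac{3 \sqrt{2 \cdot 25 \left(25 + \frac{1}{5} \cdot 1\right)} \left(-719 + 2 \cdot 25 \left(25 + \frac{1}{5} \cdot 1\right)\right)}{41 + 2 \cdot 25 \left(25 + \frac{1}{5} \cdot 1\right)} = - \frac{3 \sqrt{2 \cdot 25 \left(25 + \frac{1}{5}\right)} \left(-719 + 2 \cdot 25 \left(25 + \frac{1}{5}\right)\right)}{41 + 2 \cdot 25 \left(25 + \frac{1}{5}\right)} = - \frac{3 \sqrt{2 \cdot 25 \cdot \frac{126}{5}} \left(-719 + 2 \cdot 25 \cdot \frac{126}{5}\right)}{41 + 2 \cdot 25 \cdot \frac{126}{5}} = - \frac{3 \sqrt{1260} \left(-719 + 1260\right)}{41 + 1260} = - \frac{3 \cdot 6 \sqrt{35} \cdot 541}{1301} = - \frac{9738 \sqrt{35}}{1301}$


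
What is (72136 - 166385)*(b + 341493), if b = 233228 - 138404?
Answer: -41122440933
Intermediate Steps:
b = 94824
(72136 - 166385)*(b + 341493) = (72136 - 166385)*(94824 + 341493) = -94249*436317 = -41122440933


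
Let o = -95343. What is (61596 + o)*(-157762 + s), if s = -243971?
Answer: 13557283551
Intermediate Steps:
(61596 + o)*(-157762 + s) = (61596 - 95343)*(-157762 - 243971) = -33747*(-401733) = 13557283551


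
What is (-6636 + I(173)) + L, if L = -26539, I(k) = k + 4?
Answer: -32998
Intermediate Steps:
I(k) = 4 + k
(-6636 + I(173)) + L = (-6636 + (4 + 173)) - 26539 = (-6636 + 177) - 26539 = -6459 - 26539 = -32998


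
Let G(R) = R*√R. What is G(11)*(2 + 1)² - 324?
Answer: -324 + 99*√11 ≈ 4.3459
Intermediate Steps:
G(R) = R^(3/2)
G(11)*(2 + 1)² - 324 = 11^(3/2)*(2 + 1)² - 324 = (11*√11)*3² - 324 = (11*√11)*9 - 324 = 99*√11 - 324 = -324 + 99*√11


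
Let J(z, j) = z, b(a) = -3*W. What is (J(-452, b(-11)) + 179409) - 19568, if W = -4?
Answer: 159389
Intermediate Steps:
b(a) = 12 (b(a) = -3*(-4) = 12)
(J(-452, b(-11)) + 179409) - 19568 = (-452 + 179409) - 19568 = 178957 - 19568 = 159389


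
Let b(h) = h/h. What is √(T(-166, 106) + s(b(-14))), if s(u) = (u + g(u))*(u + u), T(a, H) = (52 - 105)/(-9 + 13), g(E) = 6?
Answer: √3/2 ≈ 0.86602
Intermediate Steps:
T(a, H) = -53/4
b(h) = 1
s(u) = 2*u*(6 + u) (s(u) = (u + 6)*(u + u) = (6 + u)*(2*u) = 2*u*(6 + u))
√(T(-166, 106) + s(b(-14))) = √(-53/4 + 2*1*(6 + 1)) = √(-53/4 + 2*1*7) = √(-53/4 + 14) = √(¾) = √3/2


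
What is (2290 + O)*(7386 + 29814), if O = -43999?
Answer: -1551574800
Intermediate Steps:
(2290 + O)*(7386 + 29814) = (2290 - 43999)*(7386 + 29814) = -41709*37200 = -1551574800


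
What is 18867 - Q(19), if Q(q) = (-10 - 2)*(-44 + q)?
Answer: 18567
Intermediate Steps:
Q(q) = 528 - 12*q (Q(q) = -12*(-44 + q) = 528 - 12*q)
18867 - Q(19) = 18867 - (528 - 12*19) = 18867 - (528 - 228) = 18867 - 1*300 = 18867 - 300 = 18567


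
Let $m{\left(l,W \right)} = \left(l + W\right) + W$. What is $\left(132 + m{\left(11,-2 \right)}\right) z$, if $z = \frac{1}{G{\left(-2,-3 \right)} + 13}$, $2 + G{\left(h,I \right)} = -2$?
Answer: $\frac{139}{9} \approx 15.444$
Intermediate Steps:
$G{\left(h,I \right)} = -4$ ($G{\left(h,I \right)} = -2 - 2 = -4$)
$z = \frac{1}{9}$ ($z = \frac{1}{-4 + 13} = \frac{1}{9} \approx 0.11111$)
$m{\left(l,W \right)} = l + 2 W$ ($m{\left(l,W \right)} = \left(W + l\right) + W = l + 2 W$)
$\left(132 + m{\left(11,-2 \right)}\right) z = \left(132 + \left(11 + 2 \left(-2\right)\right)\right) \frac{1}{9} = \left(132 + \left(11 - 4\right)\right) \frac{1}{9} = \left(132 + 7\right) \frac{1}{9} = 139 \cdot \frac{1}{9} = \frac{139}{9}$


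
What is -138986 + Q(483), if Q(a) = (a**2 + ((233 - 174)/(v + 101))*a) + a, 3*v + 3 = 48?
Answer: 11023673/116 ≈ 95032.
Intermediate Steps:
v = 15 (v = -1 + (1/3)*48 = -1 + 16 = 15)
Q(a) = a**2 + 175*a/116 (Q(a) = (a**2 + ((233 - 174)/(15 + 101))*a) + a = (a**2 + (59/116)*a) + a = (a**2 + (59*(1/116))*a) + a = (a**2 + 59*a/116) + a = a**2 + 175*a/116)
-138986 + Q(483) = -138986 + (1/116)*483*(175 + 116*483) = -138986 + (1/116)*483*(175 + 56028) = -138986 + (1/116)*483*56203 = -138986 + 27146049/116 = 11023673/116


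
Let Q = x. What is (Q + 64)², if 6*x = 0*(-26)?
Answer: 4096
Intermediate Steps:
x = 0 (x = (0*(-26))/6 = (⅙)*0 = 0)
Q = 0
(Q + 64)² = (0 + 64)² = 64² = 4096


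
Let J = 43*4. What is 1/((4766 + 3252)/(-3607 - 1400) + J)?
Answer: 5007/853186 ≈ 0.0058686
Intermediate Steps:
J = 172
1/((4766 + 3252)/(-3607 - 1400) + J) = 1/((4766 + 3252)/(-3607 - 1400) + 172) = 1/(8018/(-5007) + 172) = 1/(8018*(-1/5007) + 172) = 1/(-8018/5007 + 172) = 1/(853186/5007) = 5007/853186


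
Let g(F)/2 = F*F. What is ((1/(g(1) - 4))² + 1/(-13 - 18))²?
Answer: 729/15376 ≈ 0.047412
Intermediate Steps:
g(F) = 2*F² (g(F) = 2*(F*F) = 2*F²)
((1/(g(1) - 4))² + 1/(-13 - 18))² = ((1/(2*1² - 4))² + 1/(-13 - 18))² = ((1/(2*1 - 4))² + 1/(-31))² = ((1/(2 - 4))² - 1/31)² = ((1/(-2))² - 1/31)² = ((-½)² - 1/31)² = (¼ - 1/31)² = (27/124)² = 729/15376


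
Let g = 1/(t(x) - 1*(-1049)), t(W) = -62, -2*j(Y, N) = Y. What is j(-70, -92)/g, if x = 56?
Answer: 34545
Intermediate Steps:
j(Y, N) = -Y/2
g = 1/987 (g = 1/(-62 - 1*(-1049)) = 1/(-62 + 1049) = 1/987 ≈ 0.0010132)
j(-70, -92)/g = (-1/2*(-70))/(1/987) = 35*987 = 34545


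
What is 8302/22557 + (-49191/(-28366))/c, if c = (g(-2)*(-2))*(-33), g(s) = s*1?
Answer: 9991892279/28153481928 ≈ 0.35491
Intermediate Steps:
g(s) = s
c = -132 (c = -2*(-2)*(-33) = 4*(-33) = -132)
8302/22557 + (-49191/(-28366))/c = 8302/22557 - 49191/(-28366)/(-132) = 8302*(1/22557) - 49191*(-1/28366)*(-1/132) = 8302/22557 + (49191/28366)*(-1/132) = 8302/22557 - 16397/1248104 = 9991892279/28153481928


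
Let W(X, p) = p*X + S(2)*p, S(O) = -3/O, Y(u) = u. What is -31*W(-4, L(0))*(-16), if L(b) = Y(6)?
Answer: -16368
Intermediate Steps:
L(b) = 6
W(X, p) = -3*p/2 + X*p (W(X, p) = p*X + (-3/2)*p = X*p + (-3*1/2)*p = X*p - 3*p/2 = -3*p/2 + X*p)
-31*W(-4, L(0))*(-16) = -31*6*(-3 + 2*(-4))/2*(-16) = -31*6*(-3 - 8)/2*(-16) = -31*6*(-11)/2*(-16) = -31*(-33)*(-16) = 1023*(-16) = -16368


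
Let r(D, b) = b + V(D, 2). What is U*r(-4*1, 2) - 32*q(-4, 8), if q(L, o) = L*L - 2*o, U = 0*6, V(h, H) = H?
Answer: 0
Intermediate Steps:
r(D, b) = 2 + b (r(D, b) = b + 2 = 2 + b)
U = 0
q(L, o) = L² - 2*o
U*r(-4*1, 2) - 32*q(-4, 8) = 0*(2 + 2) - 32*((-4)² - 2*8) = 0*4 - 32*(16 - 16) = 0 - 32*0 = 0 + 0 = 0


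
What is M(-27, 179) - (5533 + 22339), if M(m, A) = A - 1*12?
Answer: -27705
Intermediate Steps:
M(m, A) = -12 + A (M(m, A) = A - 12 = -12 + A)
M(-27, 179) - (5533 + 22339) = (-12 + 179) - (5533 + 22339) = 167 - 1*27872 = 167 - 27872 = -27705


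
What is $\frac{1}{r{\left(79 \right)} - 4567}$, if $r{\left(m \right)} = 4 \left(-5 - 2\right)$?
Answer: $- \frac{1}{4595} \approx -0.00021763$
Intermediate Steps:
$r{\left(m \right)} = -28$ ($r{\left(m \right)} = 4 \left(-7\right) = -28$)
$\frac{1}{r{\left(79 \right)} - 4567} = \frac{1}{-28 - 4567} = \frac{1}{-4595} = - \frac{1}{4595}$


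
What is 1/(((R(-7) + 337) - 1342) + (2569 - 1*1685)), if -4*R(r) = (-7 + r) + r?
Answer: -4/463 ≈ -0.0086393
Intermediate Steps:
R(r) = 7/4 - r/2 (R(r) = -((-7 + r) + r)/4 = -(-7 + 2*r)/4 = 7/4 - r/2)
1/(((R(-7) + 337) - 1342) + (2569 - 1*1685)) = 1/((((7/4 - ½*(-7)) + 337) - 1342) + (2569 - 1*1685)) = 1/((((7/4 + 7/2) + 337) - 1342) + (2569 - 1685)) = 1/(((21/4 + 337) - 1342) + 884) = 1/((1369/4 - 1342) + 884) = 1/(-3999/4 + 884) = 1/(-463/4) = -4/463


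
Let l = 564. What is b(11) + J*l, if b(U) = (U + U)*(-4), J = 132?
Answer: 74360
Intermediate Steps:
b(U) = -8*U (b(U) = (2*U)*(-4) = -8*U)
b(11) + J*l = -8*11 + 132*564 = -88 + 74448 = 74360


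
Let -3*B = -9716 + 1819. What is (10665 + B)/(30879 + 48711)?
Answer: 19946/119385 ≈ 0.16707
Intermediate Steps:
B = 7897/3 (B = -(-9716 + 1819)/3 = -⅓*(-7897) = 7897/3 ≈ 2632.3)
(10665 + B)/(30879 + 48711) = (10665 + 7897/3)/(30879 + 48711) = (39892/3)/79590 = (39892/3)*(1/79590) = 19946/119385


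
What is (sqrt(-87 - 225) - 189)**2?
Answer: 35409 - 756*I*sqrt(78) ≈ 35409.0 - 6676.8*I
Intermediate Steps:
(sqrt(-87 - 225) - 189)**2 = (sqrt(-312) - 189)**2 = (2*I*sqrt(78) - 189)**2 = (-189 + 2*I*sqrt(78))**2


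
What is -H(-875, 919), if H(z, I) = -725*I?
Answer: 666275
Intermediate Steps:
-H(-875, 919) = -(-725)*919 = -1*(-666275) = 666275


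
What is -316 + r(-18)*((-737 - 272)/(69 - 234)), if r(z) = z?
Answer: -23434/55 ≈ -426.07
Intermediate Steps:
-316 + r(-18)*((-737 - 272)/(69 - 234)) = -316 - 18*(-737 - 272)/(69 - 234) = -316 - (-18162)/(-165) = -316 - (-18162)*(-1)/165 = -316 - 18*1009/165 = -316 - 6054/55 = -23434/55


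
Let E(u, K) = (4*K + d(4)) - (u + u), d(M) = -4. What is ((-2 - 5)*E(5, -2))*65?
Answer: 10010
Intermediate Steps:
E(u, K) = -4 - 2*u + 4*K (E(u, K) = (4*K - 4) - (u + u) = (-4 + 4*K) - 2*u = -4 - 2*u + 4*K)
((-2 - 5)*E(5, -2))*65 = ((-2 - 5)*(-4 - 2*5 + 4*(-2)))*65 = -7*(-4 - 10 - 8)*65 = -7*(-22)*65 = 154*65 = 10010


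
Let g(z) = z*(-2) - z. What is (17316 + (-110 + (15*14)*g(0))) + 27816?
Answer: 45022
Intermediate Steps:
g(z) = -3*z (g(z) = -2*z - z = -3*z)
(17316 + (-110 + (15*14)*g(0))) + 27816 = (17316 + (-110 + (15*14)*(-3*0))) + 27816 = (17316 + (-110 + 210*0)) + 27816 = (17316 + (-110 + 0)) + 27816 = (17316 - 110) + 27816 = 17206 + 27816 = 45022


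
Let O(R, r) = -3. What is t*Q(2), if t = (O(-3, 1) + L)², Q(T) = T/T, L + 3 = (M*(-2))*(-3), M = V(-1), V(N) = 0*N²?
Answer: 36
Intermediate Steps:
V(N) = 0
M = 0
L = -3 (L = -3 + (0*(-2))*(-3) = -3 + 0*(-3) = -3 + 0 = -3)
Q(T) = 1
t = 36 (t = (-3 - 3)² = (-6)² = 36)
t*Q(2) = 36*1 = 36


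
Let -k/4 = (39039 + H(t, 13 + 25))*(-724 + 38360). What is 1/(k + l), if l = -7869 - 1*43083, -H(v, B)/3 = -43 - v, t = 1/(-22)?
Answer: -11/64861915968 ≈ -1.6959e-10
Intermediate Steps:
t = -1/22 ≈ -0.045455
H(v, B) = 129 + 3*v (H(v, B) = -3*(-43 - v) = 129 + 3*v)
l = -50952 (l = -7869 - 43083 = -50952)
k = -64861355496/11 (k = -4*(39039 + (129 + 3*(-1/22)))*(-724 + 38360) = -4*(39039 + (129 - 3/22))*37636 = -4*(39039 + 2835/22)*37636 = -1723386*37636/11 = -4*16215338874/11 = -64861355496/11 ≈ -5.8965e+9)
1/(k + l) = 1/(-64861355496/11 - 50952) = 1/(-64861915968/11) = -11/64861915968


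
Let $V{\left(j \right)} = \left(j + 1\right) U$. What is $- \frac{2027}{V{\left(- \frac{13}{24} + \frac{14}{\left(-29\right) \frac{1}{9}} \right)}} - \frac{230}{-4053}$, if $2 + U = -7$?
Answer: $- \frac{634704514}{10963365} \approx -57.893$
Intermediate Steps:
$U = -9$ ($U = -2 - 7 = -9$)
$V{\left(j \right)} = -9 - 9 j$ ($V{\left(j \right)} = \left(j + 1\right) \left(-9\right) = \left(1 + j\right) \left(-9\right) = -9 - 9 j$)
$- \frac{2027}{V{\left(- \frac{13}{24} + \frac{14}{\left(-29\right) \frac{1}{9}} \right)}} - \frac{230}{-4053} = - \frac{2027}{-9 - 9 \left(- \frac{13}{24} + \frac{14}{\left(-29\right) \frac{1}{9}}\right)} - \frac{230}{-4053} = - \frac{2027}{-9 - 9 \left(\left(-13\right) \frac{1}{24} + \frac{14}{\left(-29\right) \frac{1}{9}}\right)} - - \frac{230}{4053} = - \frac{2027}{-9 - 9 \left(- \frac{13}{24} + \frac{14}{- \frac{29}{9}}\right)} + \frac{230}{4053} = - \frac{2027}{-9 - 9 \left(- \frac{13}{24} + 14 \left(- \frac{9}{29}\right)\right)} + \frac{230}{4053} = - \frac{2027}{-9 - 9 \left(- \frac{13}{24} - \frac{126}{29}\right)} + \frac{230}{4053} = - \frac{2027}{-9 - - \frac{10203}{232}} + \frac{230}{4053} = - \frac{2027}{-9 + \frac{10203}{232}} + \frac{230}{4053} = - \frac{2027}{\frac{8115}{232}} + \frac{230}{4053} = \left(-2027\right) \frac{232}{8115} + \frac{230}{4053} = - \frac{470264}{8115} + \frac{230}{4053} = - \frac{634704514}{10963365}$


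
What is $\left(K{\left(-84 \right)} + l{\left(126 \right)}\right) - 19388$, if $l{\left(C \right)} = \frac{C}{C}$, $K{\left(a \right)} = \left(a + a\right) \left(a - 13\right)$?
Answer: $-3091$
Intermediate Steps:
$K{\left(a \right)} = 2 a \left(-13 + a\right)$
$l{\left(C \right)} = 1$
$\left(K{\left(-84 \right)} + l{\left(126 \right)}\right) - 19388 = \left(2 \left(-84\right) \left(-13 - 84\right) + 1\right) - 19388 = \left(2 \left(-84\right) \left(-97\right) + 1\right) - 19388 = \left(16296 + 1\right) - 19388 = 16297 - 19388 = -3091$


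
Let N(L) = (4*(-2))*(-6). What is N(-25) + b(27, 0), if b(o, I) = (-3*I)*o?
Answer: 48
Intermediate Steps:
N(L) = 48 (N(L) = -8*(-6) = 48)
b(o, I) = -3*I*o
N(-25) + b(27, 0) = 48 - 3*0*27 = 48 + 0 = 48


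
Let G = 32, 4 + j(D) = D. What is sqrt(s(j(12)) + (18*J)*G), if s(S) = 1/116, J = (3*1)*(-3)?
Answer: I*sqrt(17438947)/58 ≈ 72.0*I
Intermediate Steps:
j(D) = -4 + D
J = -9 (J = 3*(-3) = -9)
s(S) = 1/116
sqrt(s(j(12)) + (18*J)*G) = sqrt(1/116 + (18*(-9))*32) = sqrt(1/116 - 162*32) = sqrt(1/116 - 5184) = sqrt(-601343/116) = I*sqrt(17438947)/58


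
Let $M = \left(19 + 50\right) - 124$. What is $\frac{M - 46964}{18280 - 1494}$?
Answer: $- \frac{6717}{2398} \approx -2.8011$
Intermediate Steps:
$M = -55$ ($M = 69 - 124 = -55$)
$\frac{M - 46964}{18280 - 1494} = \frac{-55 - 46964}{18280 - 1494} = - \frac{47019}{16786} = \left(-47019\right) \frac{1}{16786} = - \frac{6717}{2398}$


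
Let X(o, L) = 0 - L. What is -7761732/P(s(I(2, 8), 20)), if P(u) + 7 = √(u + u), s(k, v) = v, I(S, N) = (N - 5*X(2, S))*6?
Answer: 18110708/3 + 5174488*√10/3 ≈ 1.1491e+7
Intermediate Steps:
X(o, L) = -L
I(S, N) = 6*N + 30*S (I(S, N) = (N - (-5)*S)*6 = (N + 5*S)*6 = 6*N + 30*S)
P(u) = -7 + √2*√u (P(u) = -7 + √(u + u) = -7 + √(2*u) = -7 + √2*√u)
-7761732/P(s(I(2, 8), 20)) = -7761732/(-7 + √2*√20) = -7761732/(-7 + √2*(2*√5)) = -7761732/(-7 + 2*√10)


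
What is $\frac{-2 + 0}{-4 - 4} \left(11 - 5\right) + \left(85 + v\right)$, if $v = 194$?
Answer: $\frac{561}{2} \approx 280.5$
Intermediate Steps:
$\frac{-2 + 0}{-4 - 4} \left(11 - 5\right) + \left(85 + v\right) = \frac{-2 + 0}{-4 - 4} \left(11 - 5\right) + \left(85 + 194\right) = - \frac{2}{-8} \cdot 6 + 279 = \left(-2\right) \left(- \frac{1}{8}\right) 6 + 279 = \frac{1}{4} \cdot 6 + 279 = \frac{3}{2} + 279 = \frac{561}{2}$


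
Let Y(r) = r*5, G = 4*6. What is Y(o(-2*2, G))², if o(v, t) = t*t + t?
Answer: 9000000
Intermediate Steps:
G = 24
o(v, t) = t + t² (o(v, t) = t² + t = t + t²)
Y(r) = 5*r
Y(o(-2*2, G))² = (5*(24*(1 + 24)))² = (5*(24*25))² = (5*600)² = 3000² = 9000000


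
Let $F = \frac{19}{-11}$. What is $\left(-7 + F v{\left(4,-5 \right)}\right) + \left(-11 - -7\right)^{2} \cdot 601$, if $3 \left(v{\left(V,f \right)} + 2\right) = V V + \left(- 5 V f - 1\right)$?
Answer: $\frac{315026}{33} \approx 9546.3$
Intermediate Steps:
$F = - \frac{19}{11}$ ($F = 19 \left(- \frac{1}{11}\right) = - \frac{19}{11} \approx -1.7273$)
$v{\left(V,f \right)} = - \frac{7}{3} + \frac{V^{2}}{3} - \frac{5 V f}{3}$ ($v{\left(V,f \right)} = -2 + \frac{V V + \left(- 5 V f - 1\right)}{3} = -2 + \frac{V^{2} - \left(1 + 5 V f\right)}{3} = -2 + \frac{-1 + V^{2} - 5 V f}{3} = -2 - \left(\frac{1}{3} - \frac{V^{2}}{3} + \frac{5 V f}{3}\right) = - \frac{7}{3} + \frac{V^{2}}{3} - \frac{5 V f}{3}$)
$\left(-7 + F v{\left(4,-5 \right)}\right) + \left(-11 - -7\right)^{2} \cdot 601 = \left(-7 - \frac{19 \left(- \frac{7}{3} + \frac{4^{2}}{3} - \frac{20}{3} \left(-5\right)\right)}{11}\right) + \left(-11 - -7\right)^{2} \cdot 601 = \left(-7 - \frac{19 \left(- \frac{7}{3} + \frac{1}{3} \cdot 16 + \frac{100}{3}\right)}{11}\right) + \left(-11 + 7\right)^{2} \cdot 601 = \left(-7 - \frac{19 \left(- \frac{7}{3} + \frac{16}{3} + \frac{100}{3}\right)}{11}\right) + \left(-4\right)^{2} \cdot 601 = \left(-7 - \frac{2071}{33}\right) + 16 \cdot 601 = \left(-7 - \frac{2071}{33}\right) + 9616 = - \frac{2302}{33} + 9616 = \frac{315026}{33}$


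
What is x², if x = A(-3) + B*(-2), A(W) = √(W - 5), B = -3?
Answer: 28 + 24*I*√2 ≈ 28.0 + 33.941*I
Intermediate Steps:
A(W) = √(-5 + W)
x = 6 + 2*I*√2 (x = √(-5 - 3) - 3*(-2) = √(-8) + 6 = 2*I*√2 + 6 = 6 + 2*I*√2 ≈ 6.0 + 2.8284*I)
x² = (6 + 2*I*√2)²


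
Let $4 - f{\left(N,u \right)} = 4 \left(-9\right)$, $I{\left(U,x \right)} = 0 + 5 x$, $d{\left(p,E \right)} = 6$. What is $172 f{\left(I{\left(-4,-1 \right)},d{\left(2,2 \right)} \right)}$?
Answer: $6880$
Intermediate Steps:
$I{\left(U,x \right)} = 5 x$
$f{\left(N,u \right)} = 40$ ($f{\left(N,u \right)} = 4 - 4 \left(-9\right) = 4 - -36 = 4 + 36 = 40$)
$172 f{\left(I{\left(-4,-1 \right)},d{\left(2,2 \right)} \right)} = 172 \cdot 40 = 6880$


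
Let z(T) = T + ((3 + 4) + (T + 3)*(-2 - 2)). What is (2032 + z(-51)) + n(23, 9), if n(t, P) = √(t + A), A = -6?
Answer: 2180 + √17 ≈ 2184.1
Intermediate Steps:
n(t, P) = √(-6 + t) (n(t, P) = √(t - 6) = √(-6 + t))
z(T) = -5 - 3*T (z(T) = T + (7 + (3 + T)*(-4)) = T + (7 + (-12 - 4*T)) = T + (-5 - 4*T) = -5 - 3*T)
(2032 + z(-51)) + n(23, 9) = (2032 + (-5 - 3*(-51))) + √(-6 + 23) = (2032 + (-5 + 153)) + √17 = (2032 + 148) + √17 = 2180 + √17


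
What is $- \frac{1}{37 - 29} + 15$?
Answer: $\frac{119}{8} \approx 14.875$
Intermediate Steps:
$- \frac{1}{37 - 29} + 15 = - \frac{1}{8} + 15 = \frac{119}{8}$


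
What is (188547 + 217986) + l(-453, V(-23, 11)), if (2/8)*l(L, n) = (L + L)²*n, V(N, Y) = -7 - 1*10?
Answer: -55410315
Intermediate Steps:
V(N, Y) = -17 (V(N, Y) = -7 - 10 = -17)
l(L, n) = 16*n*L² (l(L, n) = 4*((L + L)²*n) = 4*((2*L)²*n) = 4*((4*L²)*n) = 4*(4*n*L²) = 16*n*L²)
(188547 + 217986) + l(-453, V(-23, 11)) = (188547 + 217986) + 16*(-17)*(-453)² = 406533 + 16*(-17)*205209 = 406533 - 55816848 = -55410315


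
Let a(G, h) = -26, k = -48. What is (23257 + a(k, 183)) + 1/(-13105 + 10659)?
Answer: 56823025/2446 ≈ 23231.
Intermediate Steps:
(23257 + a(k, 183)) + 1/(-13105 + 10659) = (23257 - 26) + 1/(-13105 + 10659) = 23231 + 1/(-2446) = 23231 - 1/2446 = 56823025/2446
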